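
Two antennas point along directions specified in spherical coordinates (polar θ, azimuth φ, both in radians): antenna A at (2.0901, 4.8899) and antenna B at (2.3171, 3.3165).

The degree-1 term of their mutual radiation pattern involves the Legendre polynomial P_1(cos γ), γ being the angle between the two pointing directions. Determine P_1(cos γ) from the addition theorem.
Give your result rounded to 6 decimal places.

0.335277

Summing Y*_{l m}(θ₁,φ₁)·Y_{l m}(θ₂,φ₂) over m ∈ [−1, 1]; prefactor 4π/(2·1+1) = 4.188790:
  [-1]  conj(Y_{1,-1})(Ω₁) = (0.052965, -0.295233) ; Y_{1,-1}(Ω₂) = (-0.249793, 0.044142) ; Δ = (-0.000198, 0.076085)
  [+0]  conj(Y_{1,0})(Ω₁) = (-0.242482, -0.000000) ; Y_{1,0}(Ω₂) = (-0.331727, 0.000000) ; Δ = (0.080438, 0.000000)
  [+1]  conj(Y_{1,1})(Ω₁) = (-0.052965, -0.295233) ; Y_{1,1}(Ω₂) = (0.249793, 0.044142) ; Δ = (-0.000198, -0.076085)
Σ over m = (0.080041, 0.000000); ×(4π/3) → (0.335277, 0.000000). Real part: 0.335277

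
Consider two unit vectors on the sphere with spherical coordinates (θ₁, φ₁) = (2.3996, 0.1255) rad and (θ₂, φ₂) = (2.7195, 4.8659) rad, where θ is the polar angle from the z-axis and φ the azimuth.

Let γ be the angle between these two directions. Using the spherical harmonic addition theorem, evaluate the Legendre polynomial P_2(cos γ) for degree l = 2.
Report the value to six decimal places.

0.193972

Addition theorem: P_2(cos γ) = (4π/5) Σ_m Y*_{lm}(Ω₁) Y_{lm}(Ω₂), m = −2…2:
  term(m=-2) = (-0.011417, 0.000640)   from Y*(Ω₁)=(0.170864, 0.043811), Y(Ω₂)=(-0.061797, 0.019592)
  term(m=-1) = (0.003112, 0.111059)   from Y*(Ω₁)=(-0.381793, -0.048168), Y(Ω₂)=(-0.044147, -0.285318)
  term(m=+0) = (0.093790, 0.000000)   from Y*(Ω₁)=(0.198713, -0.000000), Y(Ω₂)=(0.471987, 0.000000)
  term(m=+1) = (0.003112, -0.111059)   from Y*(Ω₁)=(0.381793, -0.048168), Y(Ω₂)=(0.044147, -0.285318)
  term(m=+2) = (-0.011417, -0.000640)   from Y*(Ω₁)=(0.170864, -0.043811), Y(Ω₂)=(-0.061797, -0.019592)
Σ over m = (0.077179, 0.000000); ×(4π/5) → (0.193972, 0.000000). Real part: 0.193972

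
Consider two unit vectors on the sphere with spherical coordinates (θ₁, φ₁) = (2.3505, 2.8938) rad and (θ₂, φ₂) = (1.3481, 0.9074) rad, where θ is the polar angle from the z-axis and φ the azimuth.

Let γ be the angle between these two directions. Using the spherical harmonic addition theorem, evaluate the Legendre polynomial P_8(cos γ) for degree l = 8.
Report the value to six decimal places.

-0.221553

Expand P_8 via completeness: Σ_{m} conj(Y_{8,m}) at Ω₁ times Y_{8,m} at Ω₂ —
  m=-8: Y*=-0.013484-0.030893i  Y=+0.236448-0.349516i  product -0.013986-0.002592i
  m=-7: Y*=-0.021731-0.131518i  Y=+0.381336-0.026206i  product -0.011733-0.049583i
  m=-6: Y*=+0.026211-0.311147i  Y=-0.058099-0.064659i  product -0.021641+0.016383i
  m=-5: Y*=+0.149520-0.433927i  Y=+0.062729-0.353982i  product -0.144223-0.080147i
  m=-4: Y*=+0.190953-0.291695i  Y=+0.030713-0.016303i  product +0.001109-0.012072i
  m=-3: Y*=-0.052474+0.048240i  Y=-0.298242-0.132969i  product +0.022064-0.007410i
  m=-2: Y*=-0.338206+0.182829i  Y=-0.021203-0.085166i  product +0.022742+0.024927i
  m=-1: Y*=-0.109077+0.027596i  Y=-0.189402+0.242338i  product +0.013972-0.031660i
  m=+0: Y*=+0.352864-0.000000i  Y=-0.102955+0.000000i  product -0.036329+0.000000i
  m=+1: Y*=+0.109077+0.027596i  Y=+0.189402+0.242338i  product +0.013972+0.031660i
  m=+2: Y*=-0.338206-0.182829i  Y=-0.021203+0.085166i  product +0.022742-0.024927i
  m=+3: Y*=+0.052474+0.048240i  Y=+0.298242-0.132969i  product +0.022064+0.007410i
  m=+4: Y*=+0.190953+0.291695i  Y=+0.030713+0.016303i  product +0.001109+0.012072i
  m=+5: Y*=-0.149520-0.433927i  Y=-0.062729-0.353982i  product -0.144223+0.080147i
  m=+6: Y*=+0.026211+0.311147i  Y=-0.058099+0.064659i  product -0.021641-0.016383i
  m=+7: Y*=+0.021731-0.131518i  Y=-0.381336-0.026206i  product -0.011733+0.049583i
  m=+8: Y*=-0.013484+0.030893i  Y=+0.236448+0.349516i  product -0.013986+0.002592i
Total Σ_m = -0.299721+0.000000i. Multiply by 0.739198: -0.221553+0.000000i. P_8(cos γ) = -0.221553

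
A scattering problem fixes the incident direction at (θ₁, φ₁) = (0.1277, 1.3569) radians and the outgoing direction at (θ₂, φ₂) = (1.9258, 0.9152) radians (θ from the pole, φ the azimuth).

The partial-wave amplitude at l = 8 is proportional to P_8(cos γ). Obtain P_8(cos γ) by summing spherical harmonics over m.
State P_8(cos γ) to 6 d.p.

-0.124383

Summing Y*_{l m}(θ₁,φ₁)·Y_{l m}(θ₂,φ₂) over m ∈ [−8, 8]; prefactor 4π/(2·8+1) = 0.739198:
  m=-8: Y*=-0.000000-0.000000i  Y=+0.156310-0.265328i  product -0.000000-0.000000i
  m=-7: Y*=-0.000001-0.000000i  Y=-0.453175+0.056122i  product +0.000001-0.000000i
  m=-6: Y*=-0.000006+0.000021i  Y=+0.145960+0.147895i  product -0.000004+0.000002i
  m=-5: Y*=+0.000279+0.000153i  Y=-0.033080+0.241037i  product -0.000046+0.000062i
  m=-4: Y*=+0.002237-0.002575i  Y=+0.270726-0.154722i  product +0.000207-0.001043i
  m=-3: Y*=-0.016245-0.021742i  Y=+0.098822+0.041315i  product -0.000707-0.002820i
  m=-2: Y*=-0.139086+0.063416i  Y=-0.083846-0.315689i  product +0.031682+0.038591i
  m=-1: Y*=+0.115224+0.530452i  Y=+0.028113-0.036555i  product +0.022630+0.010701i
  m=+0: Y*=+0.845739-0.000000i  Y=-0.326095+0.000000i  product -0.275791+0.000000i
  m=+1: Y*=-0.115224+0.530452i  Y=-0.028113-0.036555i  product +0.022630-0.010701i
  m=+2: Y*=-0.139086-0.063416i  Y=-0.083846+0.315689i  product +0.031682-0.038591i
  m=+3: Y*=+0.016245-0.021742i  Y=-0.098822+0.041315i  product -0.000707+0.002820i
  m=+4: Y*=+0.002237+0.002575i  Y=+0.270726+0.154722i  product +0.000207+0.001043i
  m=+5: Y*=-0.000279+0.000153i  Y=+0.033080+0.241037i  product -0.000046-0.000062i
  m=+6: Y*=-0.000006-0.000021i  Y=+0.145960-0.147895i  product -0.000004-0.000002i
  m=+7: Y*=+0.000001-0.000000i  Y=+0.453175+0.056122i  product +0.000001+0.000000i
  m=+8: Y*=-0.000000+0.000000i  Y=+0.156310+0.265328i  product -0.000000+0.000000i
Accumulated sum -0.168267-0.000000i; after 4π/(2l+1) scaling, -0.124383-0.000000i ⇒ P_8 = -0.124383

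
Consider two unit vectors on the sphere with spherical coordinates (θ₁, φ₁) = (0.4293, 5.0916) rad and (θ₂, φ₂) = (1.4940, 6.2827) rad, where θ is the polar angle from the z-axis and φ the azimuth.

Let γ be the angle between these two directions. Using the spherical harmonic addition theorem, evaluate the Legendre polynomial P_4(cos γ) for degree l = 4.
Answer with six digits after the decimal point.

Addition theorem: P_4(cos γ) = (4π/9) Σ_m Y*_{lm}(Ω₁) Y_{lm}(Ω₂), m = −4…4:
  term(m=-4) = 0.00030 + 0.00580j   from Y*(Ω₁)=0.00072 + 0.01326j, Y(Ω₂)=0.43734 + 0.00085j
  term(m=-3) = -0.00710 + 0.00327j   from Y*(Ω₁)=-0.07449 + 0.03445j, Y(Ω₂)=0.09518 + 0.00014j
  term(m=-2) = 0.06416 + 0.06091j   from Y*(Ω₁)=-0.20141 - 0.19083j, Y(Ω₂)=-0.31885 - 0.00031j
  term(m=-1) = -0.01981 + 0.04963j   from Y*(Ω₁)=0.18474 - 0.46359j, Y(Ω₂)=-0.10707 - 0.00005j
  term(m=+0) = 0.06703 + 0.00000j   from Y*(Ω₁)=0.22432 + 0.00000j, Y(Ω₂)=0.29881 + 0.00000j
  term(m=+1) = -0.01981 - 0.04963j   from Y*(Ω₁)=-0.18474 - 0.46359j, Y(Ω₂)=0.10707 - 0.00005j
  term(m=+2) = 0.06416 - 0.06091j   from Y*(Ω₁)=-0.20141 + 0.19083j, Y(Ω₂)=-0.31885 + 0.00031j
  term(m=+3) = -0.00710 - 0.00327j   from Y*(Ω₁)=0.07449 + 0.03445j, Y(Ω₂)=-0.09518 + 0.00014j
  term(m=+4) = 0.00030 - 0.00580j   from Y*(Ω₁)=0.00072 - 0.01326j, Y(Ω₂)=0.43734 - 0.00085j
Accumulated sum 0.14215 - 0.00000j; after 4π/(2l+1) scaling, 0.19848 - 0.00000j ⇒ P_4 = 0.198482

0.198482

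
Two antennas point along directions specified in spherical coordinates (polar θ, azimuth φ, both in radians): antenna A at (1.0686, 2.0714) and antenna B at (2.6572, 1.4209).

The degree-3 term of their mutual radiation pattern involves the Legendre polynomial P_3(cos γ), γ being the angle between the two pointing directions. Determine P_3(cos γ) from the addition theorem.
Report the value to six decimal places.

Summing Y*_{l m}(θ₁,φ₁)·Y_{l m}(θ₂,φ₂) over m ∈ [−3, 3]; prefactor 4π/(2·3+1) = 1.795196:
  [-3]  conj(Y_{3,-3})(Ω₁) = +0.280305-0.019368i ; Y_{3,-3}(Ω₂) = -0.018314+0.037943i ; Δ = -0.004399+0.010990i
  [-2]  conj(Y_{3,-2})(Ω₁) = -0.203825-0.318283i ; Y_{3,-2}(Ω₂) = +0.187374+0.057919i ; Δ = -0.019757-0.071443i
  [-1]  conj(Y_{3,-1})(Ω₁) = -0.021549+0.039389i ; Y_{3,-1}(Ω₂) = +0.065530-0.433887i ; Δ = +0.015678+0.011931i
  [+0]  conj(Y_{3,0})(Ω₁) = -0.330787-0.000000i ; Y_{3,0}(Ω₂) = -0.302423+0.000000i ; Δ = +0.100038+0.000000i
  [+1]  conj(Y_{3,1})(Ω₁) = +0.021549+0.039389i ; Y_{3,1}(Ω₂) = -0.065530-0.433887i ; Δ = +0.015678-0.011931i
  [+2]  conj(Y_{3,2})(Ω₁) = -0.203825+0.318283i ; Y_{3,2}(Ω₂) = +0.187374-0.057919i ; Δ = -0.019757+0.071443i
  [+3]  conj(Y_{3,3})(Ω₁) = -0.280305-0.019368i ; Y_{3,3}(Ω₂) = +0.018314+0.037943i ; Δ = -0.004399-0.010990i
Σ over m = +0.083084-0.000000i; ×(4π/7) → +0.149151-0.000000i. Real part: 0.149151

0.149151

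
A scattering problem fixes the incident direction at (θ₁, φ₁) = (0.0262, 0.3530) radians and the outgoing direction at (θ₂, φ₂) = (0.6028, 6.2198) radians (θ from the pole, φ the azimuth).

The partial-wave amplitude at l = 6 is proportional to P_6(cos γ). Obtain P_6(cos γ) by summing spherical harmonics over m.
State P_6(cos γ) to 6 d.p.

Addition theorem: P_6(cos γ) = (4π/13) Σ_m Y*_{lm}(Ω₁) Y_{lm}(Ω₂), m = −6…6:
  m=-6: -0.00000 + 0.00000j × 0.01490 + 0.00596j = -0.00000 + 0.00000j  (running Σ = -0.00000 + 0.00000j)
  m=-5: -0.00000 + 0.00000j × 0.07673 + 0.02517j = -0.00000 + 0.00000j  (running Σ = -0.00000 + 0.00000j)
  m=-4: 0.00000 + 0.00000j × 0.23067 + 0.05977j = -0.00000 + 0.00000j  (running Σ = -0.00000 + 0.00000j)
  m=-3: 0.00005 + 0.00008j × 0.42867 + 0.08251j = 0.00001 + 0.00004j  (running Σ = 0.00001 + 0.00004j)
  m=-2: 0.00272 + 0.00232j × 0.41340 + 0.05269j = 0.00100 + 0.00110j  (running Σ = 0.00101 + 0.00114j)
  m=-1: 0.08074 + 0.02975j × -0.03112 - 0.00198j = -0.00245 - 0.00109j  (running Σ = -0.00144 + 0.00005j)
  m=0: 1.00979 + 0.00000j × -0.42068 + 0.00000j = -0.42480 + 0.00000j  (running Σ = -0.42624 + 0.00005j)
  m=1: -0.08074 + 0.02975j × 0.03112 - 0.00198j = -0.00245 + 0.00109j  (running Σ = -0.42869 + 0.00114j)
  m=2: 0.00272 - 0.00232j × 0.41340 - 0.05269j = 0.00100 - 0.00110j  (running Σ = -0.42769 + 0.00004j)
  m=3: -0.00005 + 0.00008j × -0.42867 + 0.08251j = 0.00001 - 0.00004j  (running Σ = -0.42768 + 0.00000j)
  m=4: 0.00000 - 0.00000j × 0.23067 - 0.05977j = -0.00000 - 0.00000j  (running Σ = -0.42768 + 0.00000j)
  m=5: 0.00000 + 0.00000j × -0.07673 + 0.02517j = -0.00000 - 0.00000j  (running Σ = -0.42768 + 0.00000j)
  m=6: -0.00000 - 0.00000j × 0.01490 - 0.00596j = -0.00000 - 0.00000j  (running Σ = -0.42768 + 0.00000j)
Total Σ_m = -0.42768 + 0.00000j. Multiply by 0.966644: -0.41341 + 0.00000j. P_6(cos γ) = -0.413412

-0.413412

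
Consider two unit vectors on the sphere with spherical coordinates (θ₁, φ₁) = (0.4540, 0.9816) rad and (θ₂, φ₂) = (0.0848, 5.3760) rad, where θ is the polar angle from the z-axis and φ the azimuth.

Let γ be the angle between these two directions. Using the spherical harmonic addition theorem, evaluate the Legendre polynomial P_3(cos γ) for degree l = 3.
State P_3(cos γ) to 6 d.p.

0.400394

Term-by-term m-sum for l=3 (normalisation 4π/7 = 1.795196):
  [-3]  conj(Y_{3,-3})(Ω₁) = -0.034515+0.006881i ; Y_{3,-3}(Ω₂) = -0.000231+0.000103i ; Δ = +0.000007-0.000005i
  [-2]  conj(Y_{3,-2})(Ω₁) = -0.067555+0.163228i ; Y_{3,-2}(Ω₂) = -0.001762+0.007090i ; Δ = -0.001038-0.000767i
  [-1]  conj(Y_{3,-1})(Ω₁) = +0.239301+0.358025i ; Y_{3,-1}(Ω₂) = +0.066838+0.085481i ; Δ = -0.014610+0.044385i
  [+0]  conj(Y_{3,0})(Ω₁) = +0.348221-0.000000i ; Y_{3,0}(Ω₂) = +0.730333+0.000000i ; Δ = +0.254318+0.000000i
  [+1]  conj(Y_{3,1})(Ω₁) = -0.239301+0.358025i ; Y_{3,1}(Ω₂) = -0.066838+0.085481i ; Δ = -0.014610-0.044385i
  [+2]  conj(Y_{3,2})(Ω₁) = -0.067555-0.163228i ; Y_{3,2}(Ω₂) = -0.001762-0.007090i ; Δ = -0.001038+0.000767i
  [+3]  conj(Y_{3,3})(Ω₁) = +0.034515+0.006881i ; Y_{3,3}(Ω₂) = +0.000231+0.000103i ; Δ = +0.000007+0.000005i
Σ over m = +0.223036+0.000000i; ×(4π/7) → +0.400394+0.000000i. Real part: 0.400394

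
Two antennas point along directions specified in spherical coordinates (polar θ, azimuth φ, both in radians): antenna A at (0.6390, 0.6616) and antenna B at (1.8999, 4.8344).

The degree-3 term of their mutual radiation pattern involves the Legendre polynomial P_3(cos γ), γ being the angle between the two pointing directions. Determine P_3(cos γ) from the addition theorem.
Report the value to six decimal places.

Addition theorem: P_3(cos γ) = (4π/7) Σ_m Y*_{lm}(Ω₁) Y_{lm}(Ω₂), m = −3…3:
  term(m=-3) = +0.031258+0.001501i   from Y*(Ω₁)=-0.035604+0.081028i, Y(Ω₂)=-0.126555-0.330166i
  term(m=-2) = +0.040742+0.076087i   from Y*(Ω₁)=+0.071508+0.282884i, Y(Ω₂)=+0.287036-0.071467i
  term(m=-1) = +0.032143-0.053673i   from Y*(Ω₁)=+0.337848+0.263073i, Y(Ω₂)=-0.017782-0.145019i
  term(m=+0) = +0.019834+0.000000i   from Y*(Ω₁)=+0.066372-0.000000i, Y(Ω₂)=+0.298835+0.000000i
  term(m=+1) = +0.032143+0.053673i   from Y*(Ω₁)=-0.337848+0.263073i, Y(Ω₂)=+0.017782-0.145019i
  term(m=+2) = +0.040742-0.076087i   from Y*(Ω₁)=+0.071508-0.282884i, Y(Ω₂)=+0.287036+0.071467i
  term(m=+3) = +0.031258-0.001501i   from Y*(Ω₁)=+0.035604+0.081028i, Y(Ω₂)=+0.126555-0.330166i
Σ over m = +0.228122+0.000000i; ×(4π/7) → +0.409524+0.000000i. Real part: 0.409524

0.409524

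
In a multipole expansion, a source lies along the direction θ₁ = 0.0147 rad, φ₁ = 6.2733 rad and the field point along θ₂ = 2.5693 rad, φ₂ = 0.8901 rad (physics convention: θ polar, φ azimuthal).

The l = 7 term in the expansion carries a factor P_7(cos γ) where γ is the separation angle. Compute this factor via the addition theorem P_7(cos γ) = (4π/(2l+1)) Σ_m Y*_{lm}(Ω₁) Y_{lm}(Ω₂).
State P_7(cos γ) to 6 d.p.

0.359304

Summing Y*_{l m}(θ₁,φ₁)·Y_{l m}(θ₂,φ₂) over m ∈ [−7, 7]; prefactor 4π/(2·7+1) = 0.837758:
  m=-7: 0.00000 - 0.00000j × 0.00682 + 0.00036j = 0.00000 - 0.00000j  (running Σ = 0.00000 - 0.00000j)
  m=-6: 0.00000 - 0.00000j × -0.02332 - 0.03210j = -0.00000 - 0.00000j  (running Σ = -0.00000 - 0.00000j)
  m=-5: 0.00000 - 0.00000j × -0.03623 + 0.13517j = -0.00000 + 0.00000j  (running Σ = -0.00000 + 0.00000j)
  m=-4: 0.00000 - 0.00000j × 0.29996 - 0.13353j = 0.00000 - 0.00000j  (running Σ = 0.00000 - 0.00000j)
  m=-3: 0.00003 - 0.00000j × -0.43489 - 0.22162j = -0.00001 - 0.00001j  (running Σ = -0.00001 - 0.00001j)
  m=-2: 0.00162 - 0.00003j × 0.06962 + 0.32759j = 0.00012 + 0.00053j  (running Σ = 0.00011 + 0.00052j)
  m=-1: 0.06000 - 0.00059j × -0.11749 + 0.14509j = -0.00696 + 0.00877j  (running Σ = -0.00685 + 0.00930j)
  m=0: 1.08925 + 0.00000j × 0.40633 + 0.00000j = 0.44259 + 0.00000j  (running Σ = 0.43574 + 0.00930j)
  m=1: -0.06000 - 0.00059j × 0.11749 + 0.14509j = -0.00696 - 0.00877j  (running Σ = 0.42878 + 0.00052j)
  m=2: 0.00162 + 0.00003j × 0.06962 - 0.32759j = 0.00012 - 0.00053j  (running Σ = 0.42890 - 0.00001j)
  m=3: -0.00003 - 0.00000j × 0.43489 - 0.22162j = -0.00001 + 0.00001j  (running Σ = 0.42889 - 0.00000j)
  m=4: 0.00000 + 0.00000j × 0.29996 + 0.13353j = 0.00000 + 0.00000j  (running Σ = 0.42889 + 0.00000j)
  m=5: -0.00000 - 0.00000j × 0.03623 + 0.13517j = -0.00000 - 0.00000j  (running Σ = 0.42889 - 0.00000j)
  m=6: 0.00000 + 0.00000j × -0.02332 + 0.03210j = -0.00000 + 0.00000j  (running Σ = 0.42889 - 0.00000j)
  m=7: -0.00000 - 0.00000j × -0.00682 + 0.00036j = 0.00000 + 0.00000j  (running Σ = 0.42889 - 0.00000j)
Σ over m = 0.42889 - 0.00000j; ×(4π/15) → 0.35930 - 0.00000j. Real part: 0.359304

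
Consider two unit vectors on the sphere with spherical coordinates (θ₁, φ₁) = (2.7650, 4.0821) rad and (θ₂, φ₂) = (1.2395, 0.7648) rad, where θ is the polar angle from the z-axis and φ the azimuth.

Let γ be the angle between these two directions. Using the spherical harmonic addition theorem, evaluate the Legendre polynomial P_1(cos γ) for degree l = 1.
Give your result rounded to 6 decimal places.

-0.644877

Summing Y*_{l m}(θ₁,φ₁)·Y_{l m}(θ₂,φ₂) over m ∈ [−1, 1]; prefactor 4π/(2·1+1) = 4.188790:
  term(m=-1) = -0.040871-0.007256i   from Y*(Ω₁)=-0.074885-0.102644i, Y(Ω₂)=+0.235726-0.226209i
  term(m=+0) = -0.072211-0.000000i   from Y*(Ω₁)=-0.454363-0.000000i, Y(Ω₂)=+0.158927+0.000000i
  term(m=+1) = -0.040871+0.007256i   from Y*(Ω₁)=+0.074885-0.102644i, Y(Ω₂)=-0.235726-0.226209i
Accumulated sum -0.153953+0.000000i; after 4π/(2l+1) scaling, -0.644877+0.000000i ⇒ P_1 = -0.644877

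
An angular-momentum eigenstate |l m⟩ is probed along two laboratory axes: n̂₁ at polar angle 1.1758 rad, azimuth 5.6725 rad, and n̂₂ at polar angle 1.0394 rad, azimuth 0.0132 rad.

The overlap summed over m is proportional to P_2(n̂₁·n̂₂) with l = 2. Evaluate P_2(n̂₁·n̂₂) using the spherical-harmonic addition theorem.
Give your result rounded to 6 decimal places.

0.560444

Term-by-term m-sum for l=2 (normalisation 4π/5 = 2.513274):
  m=-2: +0.112662-0.309190i × +0.286986-0.007578i = +0.029989-0.089587i  (running Σ = +0.029989-0.089587i)
  m=-1: +0.224795-0.157343i × +0.337465-0.004455i = +0.075159-0.054099i  (running Σ = +0.105149-0.143686i)
  m=0: -0.175287-0.000000i × -0.072430+0.000000i = +0.012696+0.000000i  (running Σ = +0.117845-0.143686i)
  m=1: -0.224795-0.157343i × -0.337465-0.004455i = +0.075159+0.054099i  (running Σ = +0.193004-0.089587i)
  m=2: +0.112662+0.309190i × +0.286986+0.007578i = +0.029989+0.089587i  (running Σ = +0.222994-0.000000i)
Σ over m = +0.222994-0.000000i; ×(4π/5) → +0.560444-0.000000i. Real part: 0.560444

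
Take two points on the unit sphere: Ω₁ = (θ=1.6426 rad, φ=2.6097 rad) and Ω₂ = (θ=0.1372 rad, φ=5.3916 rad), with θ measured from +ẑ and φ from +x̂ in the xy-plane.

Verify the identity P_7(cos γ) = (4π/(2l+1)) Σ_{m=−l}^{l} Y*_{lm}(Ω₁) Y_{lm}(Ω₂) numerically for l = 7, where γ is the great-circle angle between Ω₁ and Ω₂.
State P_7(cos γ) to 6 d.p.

0.293305

Expand P_7 via completeness: Σ_{m} conj(Y_{7,m}) at Ω₁ times Y_{7,m} at Ω₂ —
  m=-7: Y*=(0.410332, -0.269809)  Y=(0.000000, -0.000000)  product (0.000000, -0.000000)
  m=-6: Y*=(0.132002, -0.006574)  Y=(0.000007, -0.000010)  product (0.000001, -0.000001)
  m=-5: Y*=(-0.299462, -0.156714)  Y=(-0.000052, -0.000200)  product (-0.000016, 0.000068)
  m=-4: Y*=(-0.080767, -0.129753)  Y=(-0.002261, -0.001023)  product (0.000050, 0.000376)
  m=-3: Y*=(0.007276, 0.292374)  Y=(-0.019193, 0.009673)  product (-0.002968, -0.005541)
  m=-2: Y*=(-0.078285, 0.140942)  Y=(-0.027352, 0.126847)  product (-0.015737, -0.013785)
  m=-1: Y*=(0.237105, -0.139527)  Y=(0.308378, 0.381960)  product (0.126412, 0.047537)
  m=+0: Y*=(0.163607, -0.000000)  Y=(0.822841, 0.000000)  product (0.134623, 0.000000)
  m=+1: Y*=(-0.237105, -0.139527)  Y=(-0.308378, 0.381960)  product (0.126412, -0.047537)
  m=+2: Y*=(-0.078285, -0.140942)  Y=(-0.027352, -0.126847)  product (-0.015737, 0.013785)
  m=+3: Y*=(-0.007276, 0.292374)  Y=(0.019193, 0.009673)  product (-0.002968, 0.005541)
  m=+4: Y*=(-0.080767, 0.129753)  Y=(-0.002261, 0.001023)  product (0.000050, -0.000376)
  m=+5: Y*=(0.299462, -0.156714)  Y=(0.000052, -0.000200)  product (-0.000016, -0.000068)
  m=+6: Y*=(0.132002, 0.006574)  Y=(0.000007, 0.000010)  product (0.000001, 0.000001)
  m=+7: Y*=(-0.410332, -0.269809)  Y=(-0.000000, -0.000000)  product (0.000000, 0.000000)
Σ over m = (0.350107, -0.000000); ×(4π/15) → (0.293305, -0.000000). Real part: 0.293305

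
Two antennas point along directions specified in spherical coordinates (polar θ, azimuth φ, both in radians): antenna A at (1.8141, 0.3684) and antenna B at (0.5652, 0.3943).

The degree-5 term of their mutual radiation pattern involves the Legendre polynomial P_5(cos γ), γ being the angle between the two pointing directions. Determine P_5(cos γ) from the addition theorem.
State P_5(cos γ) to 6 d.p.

Summing Y*_{l m}(θ₁,φ₁)·Y_{l m}(θ₂,φ₂) over m ∈ [−5, 5]; prefactor 4π/(2·5+1) = 1.142397:
  [-5]  conj(Y_{5,-5})(Ω₁) = (-0.107074, 0.385083) ; Y_{5,-5}(Ω₂) = (-0.007978, -0.018834) ; Δ = (0.008107, -0.001056)
  [-4]  conj(Y_{5,-4})(Ω₁) = (-0.030446, -0.312255) ; Y_{5,-4}(Ω₂) = (-0.000653, -0.101985) ; Δ = (-0.031825, 0.003309)
  [-3]  conj(Y_{5,-3})(Ω₁) = (-0.067823, -0.134988) ; Y_{5,-3}(Ω₂) = (0.108925, -0.266581) ; Δ = (-0.043373, 0.003377)
  [-2]  conj(Y_{5,-2})(Ω₁) = (0.235243, 0.213422) ; Y_{5,-2}(Ω₂) = (0.329717, -0.331835) ; Δ = (0.148385, -0.007693)
  [-1]  conj(Y_{5,-1})(Ω₁) = (0.074878, 0.028905) ; Y_{5,-1}(Ω₂) = (0.268624, -0.111772) ; Δ = (0.023345, -0.000605)
  [+0]  conj(Y_{5,0})(Ω₁) = (-0.314134, -0.000000) ; Y_{5,0}(Ω₂) = (-0.284415, 0.000000) ; Δ = (0.089345, 0.000000)
  [+1]  conj(Y_{5,1})(Ω₁) = (-0.074878, 0.028905) ; Y_{5,1}(Ω₂) = (-0.268624, -0.111772) ; Δ = (0.023345, 0.000605)
  [+2]  conj(Y_{5,2})(Ω₁) = (0.235243, -0.213422) ; Y_{5,2}(Ω₂) = (0.329717, 0.331835) ; Δ = (0.148385, 0.007693)
  [+3]  conj(Y_{5,3})(Ω₁) = (0.067823, -0.134988) ; Y_{5,3}(Ω₂) = (-0.108925, -0.266581) ; Δ = (-0.043373, -0.003377)
  [+4]  conj(Y_{5,4})(Ω₁) = (-0.030446, 0.312255) ; Y_{5,4}(Ω₂) = (-0.000653, 0.101985) ; Δ = (-0.031825, -0.003309)
  [+5]  conj(Y_{5,5})(Ω₁) = (0.107074, 0.385083) ; Y_{5,5}(Ω₂) = (0.007978, -0.018834) ; Δ = (0.008107, 0.001056)
Σ over m = (0.298621, 0.000000); ×(4π/11) → (0.341144, 0.000000). Real part: 0.341144

0.341144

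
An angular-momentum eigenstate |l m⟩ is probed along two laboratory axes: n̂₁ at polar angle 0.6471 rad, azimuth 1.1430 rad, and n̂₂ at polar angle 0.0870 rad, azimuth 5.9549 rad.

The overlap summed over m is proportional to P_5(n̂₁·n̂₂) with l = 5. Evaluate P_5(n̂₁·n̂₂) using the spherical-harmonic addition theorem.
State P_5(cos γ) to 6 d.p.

-0.399493

Addition theorem: P_5(cos γ) = (4π/11) Σ_m Y*_{lm}(Ω₁) Y_{lm}(Ω₂), m = −5…5:
  term(m=-5) = (0.000000, 0.000000)   from Y*(Ω₁)=(0.031156, -0.019890), Y(Ω₂)=(-0.000000, 0.000002)
  term(m=-4) = (0.000012, -0.000005)   from Y*(Ω₁)=(-0.021646, -0.153169), Y(Ω₂)=(0.000021, 0.000081)
  term(m=-3) = (-0.000190, -0.000617)   from Y*(Ω₁)=(-0.343760, -0.101613), Y(Ω₂)=(0.000995, 0.001500)
  term(m=-2) = (-0.011045, 0.002228)   from Y*(Ω₁)=(-0.293153, 0.337493), Y(Ω₂)=(0.019965, 0.015385)
  term(m=-1) = (0.002484, 0.024879)   from Y*(Ω₁)=(0.047848, 0.104940), Y(Ω₂)=(0.205208, 0.069896)
  term(m=+0) = (-0.332219, -0.000000)   from Y*(Ω₁)=(-0.376144, -0.000000), Y(Ω₂)=(0.883223, 0.000000)
  term(m=+1) = (0.002484, -0.024879)   from Y*(Ω₁)=(-0.047848, 0.104940), Y(Ω₂)=(-0.205208, 0.069896)
  term(m=+2) = (-0.011045, -0.002228)   from Y*(Ω₁)=(-0.293153, -0.337493), Y(Ω₂)=(0.019965, -0.015385)
  term(m=+3) = (-0.000190, 0.000617)   from Y*(Ω₁)=(0.343760, -0.101613), Y(Ω₂)=(-0.000995, 0.001500)
  term(m=+4) = (0.000012, 0.000005)   from Y*(Ω₁)=(-0.021646, 0.153169), Y(Ω₂)=(0.000021, -0.000081)
  term(m=+5) = (0.000000, -0.000000)   from Y*(Ω₁)=(-0.031156, -0.019890), Y(Ω₂)=(0.000000, 0.000002)
Σ over m = (-0.349697, 0.000000); ×(4π/11) → (-0.399493, 0.000000). Real part: -0.399493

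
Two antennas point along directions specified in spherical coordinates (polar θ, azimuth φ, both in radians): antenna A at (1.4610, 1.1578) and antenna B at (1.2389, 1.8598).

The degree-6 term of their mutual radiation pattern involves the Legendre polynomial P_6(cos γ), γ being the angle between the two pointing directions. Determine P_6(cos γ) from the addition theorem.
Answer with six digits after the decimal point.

-0.289826

Expand P_6 via completeness: Σ_{m} conj(Y_{6,m}) at Ω₁ times Y_{6,m} at Ω₂ —
  m=-6: +0.367016+0.286974i × +0.056059+0.340390i = -0.077109+0.141016i  (running Σ = -0.077109+0.141016i)
  m=-5: +0.156629-0.084388i × -0.408608-0.051667i = -0.068360+0.026389i  (running Σ = -0.145468+0.167405i)
  m=-4: +0.024514+0.301272i × +0.019282-0.043791i = +0.013666+0.004736i  (running Σ = -0.131803+0.172141i)
  m=-3: +0.190062+0.065485i × -0.250532-0.212647i = -0.033692-0.056822i  (running Σ = -0.165494+0.115319i)
  m=-2: -0.172012+0.186577i × +0.131440-0.085742i = -0.006612+0.039272i  (running Σ = -0.172106+0.154591i)
  m=-1: +0.083644+0.190882i × -0.079098-0.266030i = +0.044164-0.037350i  (running Σ = -0.127942+0.117241i)
  m=0: -0.240564-0.000000i × +0.182671+0.000000i = -0.043944-0.000000i  (running Σ = -0.171886+0.117241i)
  m=1: -0.083644+0.190882i × +0.079098-0.266030i = +0.044164+0.037350i  (running Σ = -0.127721+0.154591i)
  m=2: -0.172012-0.186577i × +0.131440+0.085742i = -0.006612-0.039272i  (running Σ = -0.134333+0.115319i)
  m=3: -0.190062+0.065485i × +0.250532-0.212647i = -0.033692+0.056822i  (running Σ = -0.168025+0.172141i)
  m=4: +0.024514-0.301272i × +0.019282+0.043791i = +0.013666-0.004736i  (running Σ = -0.154359+0.167405i)
  m=5: -0.156629-0.084388i × +0.408608-0.051667i = -0.068360-0.026389i  (running Σ = -0.222719+0.141016i)
  m=6: +0.367016-0.286974i × +0.056059-0.340390i = -0.077109-0.141016i  (running Σ = -0.299828+0.000000i)
Σ over m = -0.299828+0.000000i; ×(4π/13) → -0.289826+0.000000i. Real part: -0.289826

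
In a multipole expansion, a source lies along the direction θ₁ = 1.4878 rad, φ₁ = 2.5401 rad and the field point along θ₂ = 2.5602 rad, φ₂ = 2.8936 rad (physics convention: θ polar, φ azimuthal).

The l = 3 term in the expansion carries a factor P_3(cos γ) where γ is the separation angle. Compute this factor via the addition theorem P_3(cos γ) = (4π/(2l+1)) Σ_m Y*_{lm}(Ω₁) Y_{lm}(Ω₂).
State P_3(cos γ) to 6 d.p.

Term-by-term m-sum for l=3 (normalisation 4π/7 = 1.795196):
  term(m=-3) = (0.013939, -0.024901)   from Y*(Ω₁)=(0.095618, 0.401707), Y(Ω₂)=(-0.050849, -0.046802)
  term(m=-2) = (-0.016479, 0.014079)   from Y*(Ω₁)=(0.030255, -0.078514), Y(Ω₂)=(-0.226555, -0.122589)
  term(m=-1) = (-0.129047, 0.047618)   from Y*(Ω₁)=(0.256417, -0.175987), Y(Ω₂)=(-0.428759, -0.108564)
  term(m=+0) = (0.014076, 0.000000)   from Y*(Ω₁)=(-0.091747, -0.000000), Y(Ω₂)=(-0.153424, 0.000000)
  term(m=+1) = (-0.129047, -0.047618)   from Y*(Ω₁)=(-0.256417, -0.175987), Y(Ω₂)=(0.428759, -0.108564)
  term(m=+2) = (-0.016479, -0.014079)   from Y*(Ω₁)=(0.030255, 0.078514), Y(Ω₂)=(-0.226555, 0.122589)
  term(m=+3) = (0.013939, 0.024901)   from Y*(Ω₁)=(-0.095618, 0.401707), Y(Ω₂)=(0.050849, -0.046802)
Total Σ_m = (-0.249100, 0.000000). Multiply by 1.795196: (-0.447183, 0.000000). P_3(cos γ) = -0.447183

-0.447183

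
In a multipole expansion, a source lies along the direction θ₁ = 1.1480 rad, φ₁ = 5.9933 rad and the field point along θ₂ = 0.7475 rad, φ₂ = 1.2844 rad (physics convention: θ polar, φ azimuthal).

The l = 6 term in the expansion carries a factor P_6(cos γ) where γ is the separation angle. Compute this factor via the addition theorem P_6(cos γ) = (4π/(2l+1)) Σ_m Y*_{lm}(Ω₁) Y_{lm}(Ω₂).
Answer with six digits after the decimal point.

Expand P_6 via completeness: Σ_{m} conj(Y_{6,m}) at Ω₁ times Y_{6,m} at Ω₂ —
  m=-6: Y*=-0.04660 - 0.27393j  Y=0.00701 - 0.04716j  product -0.01325 + 0.00028j
  m=-5: Y*=0.05243 - 0.42990j  Y=0.17647 - 0.02466j  product -0.00135 - 0.07716j
  m=-4: Y*=0.08404 - 0.19269j  Y=0.15454 + 0.34127j  product 0.07875 - 0.00110j
  m=-3: Y*=-0.15013 + 0.17782j  Y=-0.33149 + 0.28585j  product -0.00107 - 0.10186j
  m=-2: Y*=-0.24814 + 0.16249j  Y=-0.10945 - 0.07058j  product 0.03863 - 0.00027j
  m=-1: Y*=0.13068 - 0.03898j  Y=-0.09221 + 0.31310j  product 0.00016 + 0.04451j
  m=+0: Y*=0.30840 + 0.00000j  Y=-0.23576 + 0.00000j  product -0.07271 + 0.00000j
  m=+1: Y*=-0.13068 - 0.03898j  Y=0.09221 + 0.31310j  product 0.00016 - 0.04451j
  m=+2: Y*=-0.24814 - 0.16249j  Y=-0.10945 + 0.07058j  product 0.03863 + 0.00027j
  m=+3: Y*=0.15013 + 0.17782j  Y=0.33149 + 0.28585j  product -0.00107 + 0.10186j
  m=+4: Y*=0.08404 + 0.19269j  Y=0.15454 - 0.34127j  product 0.07875 + 0.00110j
  m=+5: Y*=-0.05243 - 0.42990j  Y=-0.17647 - 0.02466j  product -0.00135 + 0.07716j
  m=+6: Y*=-0.04660 + 0.27393j  Y=0.00701 + 0.04716j  product -0.01325 - 0.00028j
Σ over m = 0.13103 - 0.00000j; ×(4π/13) → 0.12666 - 0.00000j. Real part: 0.126663

0.126663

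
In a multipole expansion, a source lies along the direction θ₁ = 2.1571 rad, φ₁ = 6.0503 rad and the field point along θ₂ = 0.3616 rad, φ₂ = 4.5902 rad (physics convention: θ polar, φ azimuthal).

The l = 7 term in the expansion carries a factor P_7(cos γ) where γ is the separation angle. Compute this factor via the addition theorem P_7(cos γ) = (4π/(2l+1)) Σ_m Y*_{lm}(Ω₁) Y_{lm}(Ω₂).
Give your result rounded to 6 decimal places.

Summing Y*_{l m}(θ₁,φ₁)·Y_{l m}(θ₂,φ₂) over m ∈ [−7, 7]; prefactor 4π/(2·7+1) = 0.837758:
  term(m=-7) = (-0.000034, -0.000034)   from Y*(Ω₁)=(-0.008261, -0.138906), Y(Ω₂)=(0.000262, -0.000227)
  term(m=-6) = (0.000934, -0.000731)   from Y*(Ω₁)=(-0.059695, 0.340638), Y(Ω₂)=(-0.002549, -0.002296)
  term(m=-5) = (0.004861, 0.007867)   from Y*(Ω₁)=(0.173320, -0.402768), Y(Ω₂)=(-0.012099, 0.017276)
  term(m=-4) = (-0.015577, 0.007387)   from Y*(Ω₁)=(-0.114253, 0.153692), Y(Ω₂)=(0.079482, 0.042268)
  term(m=-3) = (0.021247, 0.061611)   from Y*(Ω₁)=(-0.186225, 0.156427), Y(Ω₂)=(0.096044, -0.250168)
  term(m=-2) = (-0.159663, 0.035937)   from Y*(Ω₁)=(0.282983, -0.142243), Y(Ω₂)=(-0.501369, -0.125022)
  term(m=-1) = (0.006414, 0.057703)   from Y*(Ω₁)=(0.116287, -0.027582), Y(Ω₂)=(-0.059210, 0.482164)
  term(m=+0) = (0.054536, 0.000000)   from Y*(Ω₁)=(-0.332230, -0.000000), Y(Ω₂)=(-0.164150, 0.000000)
  term(m=+1) = (0.006414, -0.057703)   from Y*(Ω₁)=(-0.116287, -0.027582), Y(Ω₂)=(0.059210, 0.482164)
  term(m=+2) = (-0.159663, -0.035937)   from Y*(Ω₁)=(0.282983, 0.142243), Y(Ω₂)=(-0.501369, 0.125022)
  term(m=+3) = (0.021247, -0.061611)   from Y*(Ω₁)=(0.186225, 0.156427), Y(Ω₂)=(-0.096044, -0.250168)
  term(m=+4) = (-0.015577, -0.007387)   from Y*(Ω₁)=(-0.114253, -0.153692), Y(Ω₂)=(0.079482, -0.042268)
  term(m=+5) = (0.004861, -0.007867)   from Y*(Ω₁)=(-0.173320, -0.402768), Y(Ω₂)=(0.012099, 0.017276)
  term(m=+6) = (0.000934, 0.000731)   from Y*(Ω₁)=(-0.059695, -0.340638), Y(Ω₂)=(-0.002549, 0.002296)
  term(m=+7) = (-0.000034, 0.000034)   from Y*(Ω₁)=(0.008261, -0.138906), Y(Ω₂)=(-0.000262, -0.000227)
Σ over m = (-0.229099, 0.000000); ×(4π/15) → (-0.191929, 0.000000). Real part: -0.191929

-0.191929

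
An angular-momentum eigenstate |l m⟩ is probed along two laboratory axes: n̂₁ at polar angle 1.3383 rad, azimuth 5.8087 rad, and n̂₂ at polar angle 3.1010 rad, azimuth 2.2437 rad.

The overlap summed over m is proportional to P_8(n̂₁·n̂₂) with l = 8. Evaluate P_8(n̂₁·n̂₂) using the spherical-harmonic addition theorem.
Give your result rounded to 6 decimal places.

-0.184411

Addition theorem: P_8(cos γ) = (4π/17) Σ_m Y*_{lm}(Ω₁) Y_{lm}(Ω₂), m = −8…8:
  [-8]  conj(Y_{8,-8})(Ω₁) = (-0.328809, 0.252195) ; Y_{8,-8}(Ω₂) = (0.000000, 0.000000) ; Δ = (-0.000000, -0.000000)
  [-7]  conj(Y_{8,-7})(Ω₁) = (-0.386146, 0.070189) ; Y_{8,-7}(Ω₂) = (0.000000, 0.000000) ; Δ = (-0.000000, 0.000000)
  [-6]  conj(Y_{8,-6})(Ω₁) = (0.062291, 0.018906) ; Y_{8,-6}(Ω₂) = (0.000000, -0.000000) ; Δ = (0.000000, -0.000000)
  [-5]  conj(Y_{8,-5})(Ω₁) = (0.258829, 0.250560) ; Y_{8,-5}(Ω₂) = (-0.000000, -0.000001) ; Δ = (0.000000, -0.000000)
  [-4]  conj(Y_{8,-4})(Ω₁) = (0.019210, 0.056611) ; Y_{8,-4}(Ω₂) = (-0.000033, -0.000016) ; Δ = (0.000000, -0.000002)
  [-3]  conj(Y_{8,-3})(Ω₁) = (0.047088, -0.317271) ; Y_{8,-3}(Ω₂) = (-0.000837, 0.000402) ; Δ = (0.000088, 0.000284)
  [-2]  conj(Y_{8,-2})(Ω₁) = (0.065877, -0.091921) ; Y_{8,-2}(Ω₂) = (-0.003758, 0.016420) ; Δ = (0.001262, 0.001427)
  [-1]  conj(Y_{8,-1})(Ω₁) = (-0.265653, 0.136445) ; Y_{8,-1}(Ω₂) = (0.123020, 0.154355) ; Δ = (-0.053742, -0.024220)
  [+0]  conj(Y_{8,0})(Ω₁) = (-0.128175, -0.000000) ; Y_{8,0}(Ω₂) = (1.128862, 0.000000) ; Δ = (-0.144692, -0.000000)
  [+1]  conj(Y_{8,1})(Ω₁) = (0.265653, 0.136445) ; Y_{8,1}(Ω₂) = (-0.123020, 0.154355) ; Δ = (-0.053742, 0.024220)
  [+2]  conj(Y_{8,2})(Ω₁) = (0.065877, 0.091921) ; Y_{8,2}(Ω₂) = (-0.003758, -0.016420) ; Δ = (0.001262, -0.001427)
  [+3]  conj(Y_{8,3})(Ω₁) = (-0.047088, -0.317271) ; Y_{8,3}(Ω₂) = (0.000837, 0.000402) ; Δ = (0.000088, -0.000284)
  [+4]  conj(Y_{8,4})(Ω₁) = (0.019210, -0.056611) ; Y_{8,4}(Ω₂) = (-0.000033, 0.000016) ; Δ = (0.000000, 0.000002)
  [+5]  conj(Y_{8,5})(Ω₁) = (-0.258829, 0.250560) ; Y_{8,5}(Ω₂) = (0.000000, -0.000001) ; Δ = (0.000000, 0.000000)
  [+6]  conj(Y_{8,6})(Ω₁) = (0.062291, -0.018906) ; Y_{8,6}(Ω₂) = (0.000000, 0.000000) ; Δ = (0.000000, 0.000000)
  [+7]  conj(Y_{8,7})(Ω₁) = (0.386146, 0.070189) ; Y_{8,7}(Ω₂) = (-0.000000, 0.000000) ; Δ = (-0.000000, -0.000000)
  [+8]  conj(Y_{8,8})(Ω₁) = (-0.328809, -0.252195) ; Y_{8,8}(Ω₂) = (0.000000, -0.000000) ; Δ = (-0.000000, 0.000000)
Σ over m = (-0.249474, -0.000000); ×(4π/17) → (-0.184411, -0.000000). Real part: -0.184411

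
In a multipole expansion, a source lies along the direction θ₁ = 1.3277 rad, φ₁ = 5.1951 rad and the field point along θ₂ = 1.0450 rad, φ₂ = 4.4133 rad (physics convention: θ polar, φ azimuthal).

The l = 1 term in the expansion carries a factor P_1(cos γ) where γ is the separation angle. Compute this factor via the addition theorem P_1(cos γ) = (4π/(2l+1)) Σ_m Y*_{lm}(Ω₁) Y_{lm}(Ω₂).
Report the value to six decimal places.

0.716556

Term-by-term m-sum for l=1 (normalisation 4π/3 = 4.188790):
  m=-1: Y*=0.15566 - 0.29702j  Y=-0.08805 + 0.28556j  product 0.07111 + 0.07060j
  m=+0: Y*=0.11761 + 0.00000j  Y=0.24523 + 0.00000j  product 0.02884 + 0.00000j
  m=+1: Y*=-0.15566 - 0.29702j  Y=0.08805 + 0.28556j  product 0.07111 - 0.07060j
Σ over m = 0.17107 + 0.00000j; ×(4π/3) → 0.71656 + 0.00000j. Real part: 0.716556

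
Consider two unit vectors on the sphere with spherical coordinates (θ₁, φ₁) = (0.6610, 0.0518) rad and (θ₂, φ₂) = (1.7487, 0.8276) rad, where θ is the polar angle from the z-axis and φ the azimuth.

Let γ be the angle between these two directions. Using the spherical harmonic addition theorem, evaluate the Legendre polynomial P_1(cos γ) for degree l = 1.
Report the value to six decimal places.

0.291633

Expand P_1 via completeness: Σ_{m} conj(Y_{1,m}) at Ω₁ times Y_{1,m} at Ω₂ —
  term(m=-1) = 0.05149 - 0.05051j   from Y*(Ω₁)=0.21182 + 0.01098j, Y(Ω₂)=0.23009 - 0.25038j
  term(m=+0) = -0.03335 + 0.00000j   from Y*(Ω₁)=0.38569 + 0.00000j, Y(Ω₂)=-0.08647 + 0.00000j
  term(m=+1) = 0.05149 + 0.05051j   from Y*(Ω₁)=-0.21182 + 0.01098j, Y(Ω₂)=-0.23009 - 0.25038j
Accumulated sum 0.06962 + 0.00000j; after 4π/(2l+1) scaling, 0.29163 + 0.00000j ⇒ P_1 = 0.291633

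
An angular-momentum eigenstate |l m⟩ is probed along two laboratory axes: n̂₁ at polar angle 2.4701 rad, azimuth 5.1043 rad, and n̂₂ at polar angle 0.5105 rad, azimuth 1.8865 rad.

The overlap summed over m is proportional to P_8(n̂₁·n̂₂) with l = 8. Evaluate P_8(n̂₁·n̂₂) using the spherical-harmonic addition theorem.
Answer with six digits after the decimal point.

Expand P_8 via completeness: Σ_{m} conj(Y_{8,m}) at Ω₁ times Y_{8,m} at Ω₂ —
  m=-8: -0.01157 + 0.00007j × -0.00137 - 0.00097j = 0.00002 + 0.00001j  (running Σ = 0.00002 + 0.00001j)
  m=-7: 0.02258 + 0.05368j × 0.00960 - 0.00713j = 0.00060 + 0.00035j  (running Σ = 0.00062 + 0.00037j)
  m=-6: 0.12588 - 0.12708j × 0.01696 + 0.05060j = 0.00857 + 0.00421j  (running Σ = 0.00918 + 0.00458j)
  m=-5: -0.34013 - 0.13932j × -0.16634 + 0.00128j = 0.05676 + 0.02274j  (running Σ = 0.06594 + 0.02732j)
  m=-4: 0.00152 + 0.48064j × 0.11033 - 0.34683j = 0.16687 + 0.05250j  (running Σ = 0.23281 + 0.07982j)
  m=-3: 0.26072 - 0.10872j × 0.41915 + 0.30157j = 0.14207 + 0.03306j  (running Σ = 0.37488 + 0.11288j)
  m=-2: 0.13864 + 0.13820j × -0.26957 + 0.19713j = -0.06462 - 0.00993j  (running Σ = 0.31026 + 0.10295j)
  m=-1: 0.14975 - 0.36233j × 0.06715 + 0.20560j = 0.08455 + 0.00646j  (running Σ = 0.39481 + 0.10941j)
  m=0: 0.07673 + 0.00000j × -0.42032 + 0.00000j = -0.03225 + 0.00000j  (running Σ = 0.36256 + 0.10941j)
  m=1: -0.14975 - 0.36233j × -0.06715 + 0.20560j = 0.08455 - 0.00646j  (running Σ = 0.44711 + 0.10295j)
  m=2: 0.13864 - 0.13820j × -0.26957 - 0.19713j = -0.06462 + 0.00993j  (running Σ = 0.38250 + 0.11288j)
  m=3: -0.26072 - 0.10872j × -0.41915 + 0.30157j = 0.14207 - 0.03306j  (running Σ = 0.52456 + 0.07982j)
  m=4: 0.00152 - 0.48064j × 0.11033 + 0.34683j = 0.16687 - 0.05250j  (running Σ = 0.69143 + 0.02732j)
  m=5: 0.34013 - 0.13932j × 0.16634 + 0.00128j = 0.05676 - 0.02274j  (running Σ = 0.74819 + 0.00458j)
  m=6: 0.12588 + 0.12708j × 0.01696 - 0.05060j = 0.00857 - 0.00421j  (running Σ = 0.75676 + 0.00037j)
  m=7: -0.02258 + 0.05368j × -0.00960 - 0.00713j = 0.00060 - 0.00035j  (running Σ = 0.75736 + 0.00001j)
  m=8: -0.01157 - 0.00007j × -0.00137 + 0.00097j = 0.00002 - 0.00001j  (running Σ = 0.75737 - 0.00000j)
Σ over m = 0.75737 - 0.00000j; ×(4π/17) → 0.55985 - 0.00000j. Real part: 0.559849

0.559849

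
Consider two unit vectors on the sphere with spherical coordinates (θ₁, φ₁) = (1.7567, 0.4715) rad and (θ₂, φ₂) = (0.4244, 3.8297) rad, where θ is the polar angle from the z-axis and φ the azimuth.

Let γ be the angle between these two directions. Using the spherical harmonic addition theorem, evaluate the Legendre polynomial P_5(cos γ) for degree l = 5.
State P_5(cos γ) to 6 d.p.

0.062043

Summing Y*_{l m}(θ₁,φ₁)·Y_{l m}(θ₂,φ₂) over m ∈ [−5, 5]; prefactor 4π/(2·5+1) = 1.142397:
  m=-5: Y*=(-0.301267, 0.300481)  Y=(0.005251, -0.001618)  product (-0.001096, 0.002065)
  m=-4: Y*=(0.078453, -0.240597)  Y=(-0.035578, -0.014590)  product (-0.006301, 0.007415)
  m=-3: Y*=(-0.035398, -0.224631)  Y=(0.074078, 0.137710)  product (0.028312, -0.021515)
  m=-2: Y*=(0.159493, 0.219765)  Y=(0.075512, -0.383162)  product (0.096249, -0.044517)
  m=-1: Y*=(0.153169, 0.078094)  Y=(-0.392837, 0.322975)  product (-0.085393, 0.018792)
  m=+0: Y*=(-0.274142, -0.000000)  Y=(0.033678, 0.000000)  product (-0.009232, -0.000000)
  m=+1: Y*=(-0.153169, 0.078094)  Y=(0.392837, 0.322975)  product (-0.085393, -0.018792)
  m=+2: Y*=(0.159493, -0.219765)  Y=(0.075512, 0.383162)  product (0.096249, 0.044517)
  m=+3: Y*=(0.035398, -0.224631)  Y=(-0.074078, 0.137710)  product (0.028312, 0.021515)
  m=+4: Y*=(0.078453, 0.240597)  Y=(-0.035578, 0.014590)  product (-0.006301, -0.007415)
  m=+5: Y*=(0.301267, 0.300481)  Y=(-0.005251, -0.001618)  product (-0.001096, -0.002065)
Total Σ_m = (0.054310, 0.000000). Multiply by 1.142397: (0.062043, 0.000000). P_5(cos γ) = 0.062043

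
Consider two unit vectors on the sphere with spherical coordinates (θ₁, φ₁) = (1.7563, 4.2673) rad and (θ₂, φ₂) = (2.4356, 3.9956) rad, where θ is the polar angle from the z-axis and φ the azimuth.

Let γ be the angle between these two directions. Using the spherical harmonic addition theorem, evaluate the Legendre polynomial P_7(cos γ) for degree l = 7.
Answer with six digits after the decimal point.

-0.053142

Summing Y*_{l m}(θ₁,φ₁)·Y_{l m}(θ₂,φ₂) over m ∈ [−7, 7]; prefactor 4π/(2·7+1) = 0.837758:
  m=-7: (0.011503, -0.442842) × (-0.023078, -0.007269) = (-0.003484, 0.010136)  (running Σ = (-0.003484, 0.010136))
  m=-6: (-0.277175, -0.141165) × (-0.042487, -0.097313) = (-0.001961, 0.032970)  (running Σ = (-0.005445, 0.043107))
  m=-5: (0.148890, -0.114283) × (0.117866, -0.248842) = (-0.010889, -0.050520)  (running Σ = (-0.016335, -0.007414))
  m=-4: (-0.067203, -0.315981) × (0.431251, -0.121415) = (-0.067346, -0.128107)  (running Σ = (-0.083681, -0.135521))
  m=-3: (0.093991, 0.022556) × (0.321873, 0.210683) = (0.025501, 0.027063)  (running Σ = (-0.058180, -0.108458))
  m=-2: (0.200385, -0.247485) × (-0.005118, -0.037061) = (-0.010198, -0.006160)  (running Σ = (-0.068377, -0.114618))
  m=-1: (0.026040, 0.054590) × (0.258883, -0.297088) = (0.022959, 0.006396)  (running Σ = (-0.045418, -0.108222))
  m=0: (0.315733, -0.000000) × (0.086788, 0.000000) = (0.027402, 0.000000)  (running Σ = (-0.018016, -0.108222))
  m=1: (-0.026040, 0.054590) × (-0.258883, -0.297088) = (0.022959, -0.006396)  (running Σ = (0.004943, -0.114618))
  m=2: (0.200385, 0.247485) × (-0.005118, 0.037061) = (-0.010198, 0.006160)  (running Σ = (-0.005254, -0.108458))
  m=3: (-0.093991, 0.022556) × (-0.321873, 0.210683) = (0.025501, -0.027063)  (running Σ = (0.020247, -0.135521))
  m=4: (-0.067203, 0.315981) × (0.431251, 0.121415) = (-0.067346, 0.128107)  (running Σ = (-0.047099, -0.007414))
  m=5: (-0.148890, -0.114283) × (-0.117866, -0.248842) = (-0.010889, 0.050520)  (running Σ = (-0.057989, 0.043107))
  m=6: (-0.277175, 0.141165) × (-0.042487, 0.097313) = (-0.001961, -0.032970)  (running Σ = (-0.059950, 0.010136))
  m=7: (-0.011503, -0.442842) × (0.023078, -0.007269) = (-0.003484, -0.010136)  (running Σ = (-0.063434, -0.000000))
Total Σ_m = (-0.063434, -0.000000). Multiply by 0.837758: (-0.053142, -0.000000). P_7(cos γ) = -0.053142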